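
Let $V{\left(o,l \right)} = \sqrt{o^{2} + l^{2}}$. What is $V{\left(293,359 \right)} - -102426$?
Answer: $102426 + \sqrt{214730} \approx 1.0289 \cdot 10^{5}$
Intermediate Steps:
$V{\left(o,l \right)} = \sqrt{l^{2} + o^{2}}$
$V{\left(293,359 \right)} - -102426 = \sqrt{359^{2} + 293^{2}} - -102426 = \sqrt{128881 + 85849} + 102426 = \sqrt{214730} + 102426 = 102426 + \sqrt{214730}$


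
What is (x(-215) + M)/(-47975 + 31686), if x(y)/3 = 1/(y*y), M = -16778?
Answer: 110794721/107565575 ≈ 1.0300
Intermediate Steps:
x(y) = 3/y**2 (x(y) = 3*(1/(y*y)) = 3/y**2)
(x(-215) + M)/(-47975 + 31686) = (3/(-215)**2 - 16778)/(-47975 + 31686) = (3*(1/46225) - 16778)/(-16289) = (3/46225 - 16778)*(-1/16289) = -775563047/46225*(-1/16289) = 110794721/107565575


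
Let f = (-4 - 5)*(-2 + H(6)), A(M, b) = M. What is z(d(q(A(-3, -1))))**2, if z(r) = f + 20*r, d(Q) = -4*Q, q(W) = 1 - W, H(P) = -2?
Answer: 80656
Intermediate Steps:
f = 36 (f = (-4 - 5)*(-2 - 2) = -9*(-4) = 36)
z(r) = 36 + 20*r
z(d(q(A(-3, -1))))**2 = (36 + 20*(-4*(1 - 1*(-3))))**2 = (36 + 20*(-4*(1 + 3)))**2 = (36 + 20*(-4*4))**2 = (36 + 20*(-16))**2 = (36 - 320)**2 = (-284)**2 = 80656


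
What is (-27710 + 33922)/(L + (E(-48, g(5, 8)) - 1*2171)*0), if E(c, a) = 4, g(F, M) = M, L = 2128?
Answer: 1553/532 ≈ 2.9192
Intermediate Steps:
(-27710 + 33922)/(L + (E(-48, g(5, 8)) - 1*2171)*0) = (-27710 + 33922)/(2128 + (4 - 1*2171)*0) = 6212/(2128 + (4 - 2171)*0) = 6212/(2128 - 2167*0) = 6212/(2128 + 0) = 6212/2128 = 6212*(1/2128) = 1553/532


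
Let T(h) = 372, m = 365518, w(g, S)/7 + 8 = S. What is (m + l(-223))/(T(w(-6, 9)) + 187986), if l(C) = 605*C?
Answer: 230603/188358 ≈ 1.2243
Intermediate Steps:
w(g, S) = -56 + 7*S
(m + l(-223))/(T(w(-6, 9)) + 187986) = (365518 + 605*(-223))/(372 + 187986) = (365518 - 134915)/188358 = 230603*(1/188358) = 230603/188358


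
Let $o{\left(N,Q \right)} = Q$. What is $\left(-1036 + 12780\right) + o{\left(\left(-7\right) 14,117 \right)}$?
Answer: $11861$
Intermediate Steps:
$\left(-1036 + 12780\right) + o{\left(\left(-7\right) 14,117 \right)} = \left(-1036 + 12780\right) + 117 = 11744 + 117 = 11861$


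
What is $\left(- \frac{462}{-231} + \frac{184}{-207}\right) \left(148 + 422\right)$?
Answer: $\frac{1900}{3} \approx 633.33$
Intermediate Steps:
$\left(- \frac{462}{-231} + \frac{184}{-207}\right) \left(148 + 422\right) = \left(\left(-462\right) \left(- \frac{1}{231}\right) + 184 \left(- \frac{1}{207}\right)\right) 570 = \left(2 - \frac{8}{9}\right) 570 = \frac{10}{9} \cdot 570 = \frac{1900}{3}$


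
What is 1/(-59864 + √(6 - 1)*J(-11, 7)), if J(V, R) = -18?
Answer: -14966/895924219 + 9*√5/1791848438 ≈ -1.6693e-5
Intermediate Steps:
1/(-59864 + √(6 - 1)*J(-11, 7)) = 1/(-59864 + √(6 - 1)*(-18)) = 1/(-59864 + √5*(-18)) = 1/(-59864 - 18*√5)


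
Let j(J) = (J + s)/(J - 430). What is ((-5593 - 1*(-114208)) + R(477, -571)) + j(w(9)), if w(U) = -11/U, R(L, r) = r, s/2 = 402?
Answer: 419311539/3881 ≈ 1.0804e+5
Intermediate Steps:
s = 804 (s = 2*402 = 804)
j(J) = (804 + J)/(-430 + J) (j(J) = (J + 804)/(J - 430) = (804 + J)/(-430 + J))
((-5593 - 1*(-114208)) + R(477, -571)) + j(w(9)) = ((-5593 - 1*(-114208)) - 571) + (804 - 11/9)/(-430 - 11/9) = ((-5593 + 114208) - 571) + (804 - 11*⅑)/(-430 - 11*⅑) = (108615 - 571) + (804 - 11/9)/(-430 - 11/9) = 108044 + (7225/9)/(-3881/9) = 108044 - 9/3881*7225/9 = 108044 - 7225/3881 = 419311539/3881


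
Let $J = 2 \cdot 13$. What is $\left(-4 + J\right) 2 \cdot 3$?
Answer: $132$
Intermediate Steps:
$J = 26$
$\left(-4 + J\right) 2 \cdot 3 = \left(-4 + 26\right) 2 \cdot 3 = 22 \cdot 6 = 132$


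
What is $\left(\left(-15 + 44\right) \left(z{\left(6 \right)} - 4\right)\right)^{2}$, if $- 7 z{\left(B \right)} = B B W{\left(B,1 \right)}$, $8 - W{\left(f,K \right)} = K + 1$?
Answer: $\frac{50069776}{49} \approx 1.0218 \cdot 10^{6}$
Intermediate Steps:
$W{\left(f,K \right)} = 7 - K$ ($W{\left(f,K \right)} = 8 - \left(K + 1\right) = 8 - \left(1 + K\right) = 7 - K$)
$z{\left(B \right)} = - \frac{6 B^{2}}{7}$ ($z{\left(B \right)} = - \frac{B B \left(7 - 1\right)}{7} = - \frac{B^{2} \left(7 - 1\right)}{7} = - \frac{B^{2} \cdot 6}{7} = - \frac{6 B^{2}}{7}$)
$\left(\left(-15 + 44\right) \left(z{\left(6 \right)} - 4\right)\right)^{2} = \left(\left(-15 + 44\right) \left(- \frac{6 \cdot 6^{2}}{7} - 4\right)\right)^{2} = \left(29 \left(\left(- \frac{6}{7}\right) 36 - 4\right)\right)^{2} = \left(29 \left(- \frac{216}{7} - 4\right)\right)^{2} = \left(29 \left(- \frac{244}{7}\right)\right)^{2} = \left(- \frac{7076}{7}\right)^{2} = \frac{50069776}{49}$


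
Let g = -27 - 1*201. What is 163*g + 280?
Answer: -36884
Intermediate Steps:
g = -228 (g = -27 - 201 = -228)
163*g + 280 = 163*(-228) + 280 = -37164 + 280 = -36884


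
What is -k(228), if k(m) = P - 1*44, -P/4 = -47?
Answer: -144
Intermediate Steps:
P = 188 (P = -4*(-47) = 188)
k(m) = 144 (k(m) = 188 - 1*44 = 188 - 44 = 144)
-k(228) = -1*144 = -144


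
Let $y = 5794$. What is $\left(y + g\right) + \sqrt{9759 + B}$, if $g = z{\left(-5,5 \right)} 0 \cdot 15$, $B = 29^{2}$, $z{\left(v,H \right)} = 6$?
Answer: $5794 + 10 \sqrt{106} \approx 5897.0$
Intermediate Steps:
$B = 841$
$g = 0$ ($g = 6 \cdot 0 \cdot 15 = 0 \cdot 15 = 0$)
$\left(y + g\right) + \sqrt{9759 + B} = \left(5794 + 0\right) + \sqrt{9759 + 841} = 5794 + \sqrt{10600} = 5794 + 10 \sqrt{106}$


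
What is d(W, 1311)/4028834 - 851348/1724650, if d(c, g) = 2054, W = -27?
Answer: -856599334283/1737082139525 ≈ -0.49313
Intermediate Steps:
d(W, 1311)/4028834 - 851348/1724650 = 2054/4028834 - 851348/1724650 = 2054*(1/4028834) - 851348*1/1724650 = 1027/2014417 - 425674/862325 = -856599334283/1737082139525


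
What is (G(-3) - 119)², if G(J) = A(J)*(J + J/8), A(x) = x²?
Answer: 1428025/64 ≈ 22313.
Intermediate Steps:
G(J) = 9*J³/8 (G(J) = J²*(J + J/8) = J²*(9*J/8) = 9*J³/8)
(G(-3) - 119)² = ((9/8)*(-3)³ - 119)² = ((9/8)*(-27) - 119)² = (-243/8 - 119)² = (-1195/8)² = 1428025/64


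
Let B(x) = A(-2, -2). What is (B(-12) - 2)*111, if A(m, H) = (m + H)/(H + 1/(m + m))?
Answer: -74/3 ≈ -24.667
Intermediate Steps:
A(m, H) = (H + m)/(H + 1/(2*m))
B(x) = 16/9 (B(x) = 2*(-2)*(-2 - 2)/(1 + 2*(-2)*(-2)) = 2*(-2)*(-4)/(1 + 8) = 2*(-2)*(-4)/9 = 2*(-2)*(1/9)*(-4) = 16/9)
(B(-12) - 2)*111 = (16/9 - 2)*111 = -2/9*111 = -74/3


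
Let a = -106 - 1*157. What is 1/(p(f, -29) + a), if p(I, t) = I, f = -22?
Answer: -1/285 ≈ -0.0035088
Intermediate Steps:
a = -263 (a = -106 - 157 = -263)
1/(p(f, -29) + a) = 1/(-22 - 263) = 1/(-285) = -1/285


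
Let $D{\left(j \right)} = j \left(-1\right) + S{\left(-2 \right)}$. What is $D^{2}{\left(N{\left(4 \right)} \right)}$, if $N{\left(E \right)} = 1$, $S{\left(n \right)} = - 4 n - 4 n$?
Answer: $225$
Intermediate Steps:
$S{\left(n \right)} = - 8 n$
$D{\left(j \right)} = 16 - j$ ($D{\left(j \right)} = j \left(-1\right) - -16 = - j + 16 = 16 - j$)
$D^{2}{\left(N{\left(4 \right)} \right)} = \left(16 - 1\right)^{2} = 15^{2} = 225$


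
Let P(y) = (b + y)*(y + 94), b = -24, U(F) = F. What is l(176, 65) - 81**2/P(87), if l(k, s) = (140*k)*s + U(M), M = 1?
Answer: 2029227738/1267 ≈ 1.6016e+6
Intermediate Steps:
l(k, s) = 1 + 140*k*s (l(k, s) = (140*k)*s + 1 = 140*k*s + 1 = 1 + 140*k*s)
P(y) = (-24 + y)*(94 + y) (P(y) = (-24 + y)*(y + 94) = (-24 + y)*(94 + y))
l(176, 65) - 81**2/P(87) = (1 + 140*176*65) - 81**2/(-2256 + 87**2 + 70*87) = (1 + 1601600) - 6561/(-2256 + 7569 + 6090) = 1601601 - 6561/11403 = 1601601 - 1*729/1267 = 1601601 - 729/1267 = 2029227738/1267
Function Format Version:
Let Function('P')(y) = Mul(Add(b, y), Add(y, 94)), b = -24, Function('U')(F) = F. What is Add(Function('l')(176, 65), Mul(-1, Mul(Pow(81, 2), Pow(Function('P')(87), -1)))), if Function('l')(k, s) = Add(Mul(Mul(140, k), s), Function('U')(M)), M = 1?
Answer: Rational(2029227738, 1267) ≈ 1.6016e+6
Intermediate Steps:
Function('l')(k, s) = Add(1, Mul(140, k, s)) (Function('l')(k, s) = Add(Mul(Mul(140, k), s), 1) = Add(Mul(140, k, s), 1) = Add(1, Mul(140, k, s)))
Function('P')(y) = Mul(Add(-24, y), Add(94, y)) (Function('P')(y) = Mul(Add(-24, y), Add(y, 94)) = Mul(Add(-24, y), Add(94, y)))
Add(Function('l')(176, 65), Mul(-1, Mul(Pow(81, 2), Pow(Function('P')(87), -1)))) = Add(Add(1, Mul(140, 176, 65)), Mul(-1, Mul(Pow(81, 2), Pow(Add(-2256, Pow(87, 2), Mul(70, 87)), -1)))) = Add(Add(1, 1601600), Mul(-1, Mul(6561, Pow(Add(-2256, 7569, 6090), -1)))) = Add(1601601, Mul(-1, Mul(6561, Pow(11403, -1)))) = Add(1601601, Mul(-1, Mul(6561, Rational(1, 11403)))) = Add(1601601, Mul(-1, Rational(729, 1267))) = Add(1601601, Rational(-729, 1267)) = Rational(2029227738, 1267)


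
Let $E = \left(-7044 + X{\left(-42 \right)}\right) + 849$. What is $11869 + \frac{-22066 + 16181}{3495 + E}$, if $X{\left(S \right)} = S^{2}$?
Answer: $\frac{11115269}{936} \approx 11875.0$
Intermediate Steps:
$E = -4431$ ($E = \left(-7044 + \left(-42\right)^{2}\right) + 849 = \left(-7044 + 1764\right) + 849 = -5280 + 849 = -4431$)
$11869 + \frac{-22066 + 16181}{3495 + E} = 11869 + \frac{-22066 + 16181}{3495 - 4431} = 11869 - \frac{5885}{-936} = 11869 - - \frac{5885}{936} = 11869 + \frac{5885}{936} = \frac{11115269}{936}$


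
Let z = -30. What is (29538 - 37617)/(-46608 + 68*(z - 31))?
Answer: 8079/50756 ≈ 0.15917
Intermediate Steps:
(29538 - 37617)/(-46608 + 68*(z - 31)) = (29538 - 37617)/(-46608 + 68*(-30 - 31)) = -8079/(-46608 + 68*(-61)) = -8079/(-46608 - 4148) = -8079/(-50756) = -8079*(-1/50756) = 8079/50756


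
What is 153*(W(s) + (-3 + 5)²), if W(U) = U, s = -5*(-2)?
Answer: 2142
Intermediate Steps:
s = 10
153*(W(s) + (-3 + 5)²) = 153*(10 + (-3 + 5)²) = 153*(10 + 2²) = 153*(10 + 4) = 153*14 = 2142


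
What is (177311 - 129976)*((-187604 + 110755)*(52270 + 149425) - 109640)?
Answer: -733700485177825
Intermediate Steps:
(177311 - 129976)*((-187604 + 110755)*(52270 + 149425) - 109640) = 47335*(-76849*201695 - 109640) = 47335*(-15500059055 - 109640) = 47335*(-15500168695) = -733700485177825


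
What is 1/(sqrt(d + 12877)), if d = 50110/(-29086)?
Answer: sqrt(680776575927)/93622578 ≈ 0.0088130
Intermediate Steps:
d = -25055/14543 (d = 50110*(-1/29086) = -25055/14543 ≈ -1.7228)
1/(sqrt(d + 12877)) = 1/(sqrt(-25055/14543 + 12877)) = 1/(sqrt(187245156/14543)) = 1/(2*sqrt(680776575927)/14543) = sqrt(680776575927)/93622578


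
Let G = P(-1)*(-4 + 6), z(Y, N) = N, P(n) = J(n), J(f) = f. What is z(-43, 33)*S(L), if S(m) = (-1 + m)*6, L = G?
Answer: -594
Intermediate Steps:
P(n) = n
G = -2 (G = -(-4 + 6) = -1*2 = -2)
L = -2
S(m) = -6 + 6*m
z(-43, 33)*S(L) = 33*(-6 + 6*(-2)) = 33*(-6 - 12) = 33*(-18) = -594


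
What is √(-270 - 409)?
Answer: I*√679 ≈ 26.058*I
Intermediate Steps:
√(-270 - 409) = √(-679) = I*√679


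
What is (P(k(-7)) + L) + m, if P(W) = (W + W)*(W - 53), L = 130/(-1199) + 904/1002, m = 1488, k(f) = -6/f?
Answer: 41190467950/29434251 ≈ 1399.4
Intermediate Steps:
L = 476818/600699 (L = 130*(-1/1199) + 904*(1/1002) = -130/1199 + 452/501 = 476818/600699 ≈ 0.79377)
P(W) = 2*W*(-53 + W) (P(W) = (2*W)*(-53 + W) = 2*W*(-53 + W))
(P(k(-7)) + L) + m = (2*(-6/(-7))*(-53 - 6/(-7)) + 476818/600699) + 1488 = (2*(-6*(-⅐))*(-53 - 6*(-⅐)) + 476818/600699) + 1488 = (2*(6/7)*(-53 + 6/7) + 476818/600699) + 1488 = (2*(6/7)*(-365/7) + 476818/600699) + 1488 = (-4380/49 + 476818/600699) + 1488 = -2607697538/29434251 + 1488 = 41190467950/29434251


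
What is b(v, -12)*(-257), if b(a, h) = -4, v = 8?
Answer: 1028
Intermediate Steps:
b(v, -12)*(-257) = -4*(-257) = 1028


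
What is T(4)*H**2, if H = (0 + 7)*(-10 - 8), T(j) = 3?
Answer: 47628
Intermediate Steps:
H = -126 (H = 7*(-18) = -126)
T(4)*H**2 = 3*(-126)**2 = 3*15876 = 47628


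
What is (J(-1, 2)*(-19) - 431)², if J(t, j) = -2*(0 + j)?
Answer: 126025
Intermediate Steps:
J(t, j) = -2*j
(J(-1, 2)*(-19) - 431)² = (-2*2*(-19) - 431)² = (-4*(-19) - 431)² = (76 - 431)² = (-355)² = 126025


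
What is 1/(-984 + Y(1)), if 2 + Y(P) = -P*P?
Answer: -1/987 ≈ -0.0010132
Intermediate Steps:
Y(P) = -2 - P² (Y(P) = -2 - P*P = -2 - P²)
1/(-984 + Y(1)) = 1/(-984 + (-2 - 1*1²)) = 1/(-984 + (-2 - 1*1)) = 1/(-984 + (-2 - 1)) = 1/(-984 - 3) = 1/(-987) = -1/987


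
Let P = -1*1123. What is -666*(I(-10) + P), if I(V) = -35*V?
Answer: 514818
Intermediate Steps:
P = -1123
-666*(I(-10) + P) = -666*(-35*(-10) - 1123) = -666*(350 - 1123) = -666*(-773) = 514818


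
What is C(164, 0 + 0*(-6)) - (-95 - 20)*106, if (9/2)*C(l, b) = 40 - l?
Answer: 109462/9 ≈ 12162.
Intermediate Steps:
C(l, b) = 80/9 - 2*l/9 (C(l, b) = 2*(40 - l)/9 = 80/9 - 2*l/9)
C(164, 0 + 0*(-6)) - (-95 - 20)*106 = (80/9 - 2/9*164) - (-95 - 20)*106 = (80/9 - 328/9) - (-115)*106 = -248/9 - 1*(-12190) = -248/9 + 12190 = 109462/9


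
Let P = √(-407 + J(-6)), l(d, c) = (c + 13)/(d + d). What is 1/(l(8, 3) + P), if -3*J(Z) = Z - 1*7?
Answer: 3/1211 - 2*I*√906/1211 ≈ 0.0024773 - 0.049711*I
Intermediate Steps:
J(Z) = 7/3 - Z/3 (J(Z) = -(Z - 1*7)/3 = -(Z - 7)/3 = -(-7 + Z)/3 = 7/3 - Z/3)
l(d, c) = (13 + c)/(2*d) (l(d, c) = (13 + c)/((2*d)) = (13 + c)*(1/(2*d)) = (13 + c)/(2*d))
P = 2*I*√906/3 (P = √(-407 + (7/3 - ⅓*(-6))) = √(-407 + (7/3 + 2)) = √(-407 + 13/3) = √(-1208/3) = 2*I*√906/3 ≈ 20.067*I)
1/(l(8, 3) + P) = 1/((½)*(13 + 3)/8 + 2*I*√906/3) = 1/((½)*(⅛)*16 + 2*I*√906/3) = 1/(1 + 2*I*√906/3)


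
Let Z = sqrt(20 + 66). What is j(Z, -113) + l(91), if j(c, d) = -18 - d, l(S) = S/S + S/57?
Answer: 5563/57 ≈ 97.596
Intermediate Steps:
Z = sqrt(86) ≈ 9.2736
l(S) = 1 + S/57 (l(S) = 1 + S*(1/57) = 1 + S/57)
j(Z, -113) + l(91) = (-18 - 1*(-113)) + (1 + (1/57)*91) = (-18 + 113) + (1 + 91/57) = 95 + 148/57 = 5563/57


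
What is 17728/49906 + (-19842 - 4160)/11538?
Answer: -248324537/143953857 ≈ -1.7250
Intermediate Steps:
17728/49906 + (-19842 - 4160)/11538 = 17728*(1/49906) - 24002*1/11538 = 8864/24953 - 12001/5769 = -248324537/143953857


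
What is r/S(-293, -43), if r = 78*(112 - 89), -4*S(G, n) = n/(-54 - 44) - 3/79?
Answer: -55556592/3103 ≈ -17904.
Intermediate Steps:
S(G, n) = 3/316 + n/392 (S(G, n) = -(n/(-54 - 44) - 3/79)/4 = -(n/(-98) - 3*1/79)/4 = -(n*(-1/98) - 3/79)/4 = -(-n/98 - 3/79)/4 = -(-3/79 - n/98)/4 = 3/316 + n/392)
r = 1794 (r = 78*23 = 1794)
r/S(-293, -43) = 1794/(3/316 + (1/392)*(-43)) = 1794/(3/316 - 43/392) = 1794/(-3103/30968) = 1794*(-30968/3103) = -55556592/3103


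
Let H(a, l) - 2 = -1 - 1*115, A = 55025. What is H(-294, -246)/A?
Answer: -114/55025 ≈ -0.0020718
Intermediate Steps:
H(a, l) = -114 (H(a, l) = 2 + (-1 - 1*115) = 2 + (-1 - 115) = 2 - 116 = -114)
H(-294, -246)/A = -114/55025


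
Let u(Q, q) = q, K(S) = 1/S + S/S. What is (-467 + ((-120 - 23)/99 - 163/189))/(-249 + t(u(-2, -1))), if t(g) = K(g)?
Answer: 88699/47061 ≈ 1.8848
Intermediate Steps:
K(S) = 1 + 1/S (K(S) = 1/S + 1 = 1 + 1/S)
t(g) = (1 + g)/g
(-467 + ((-120 - 23)/99 - 163/189))/(-249 + t(u(-2, -1))) = (-467 + ((-120 - 23)/99 - 163/189))/(-249 + (1 - 1)/(-1)) = (-467 + (-143*1/99 - 163*1/189))/(-249 - 1*0) = (-467 + (-13/9 - 163/189))/(-249 + 0) = (-467 - 436/189)/(-249) = -88699/189*(-1/249) = 88699/47061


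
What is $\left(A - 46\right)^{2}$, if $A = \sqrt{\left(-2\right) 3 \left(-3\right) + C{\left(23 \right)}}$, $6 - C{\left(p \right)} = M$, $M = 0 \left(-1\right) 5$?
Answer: $2140 - 184 \sqrt{6} \approx 1689.3$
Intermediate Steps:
$M = 0$ ($M = 0 \cdot 5 = 0$)
$C{\left(p \right)} = 6$ ($C{\left(p \right)} = 6 - 0 = 6 + 0 = 6$)
$A = 2 \sqrt{6}$ ($A = \sqrt{\left(-2\right) 3 \left(-3\right) + 6} = \sqrt{\left(-6\right) \left(-3\right) + 6} = \sqrt{18 + 6} = \sqrt{24} = 2 \sqrt{6} \approx 4.899$)
$\left(A - 46\right)^{2} = \left(2 \sqrt{6} - 46\right)^{2} = \left(-46 + 2 \sqrt{6}\right)^{2}$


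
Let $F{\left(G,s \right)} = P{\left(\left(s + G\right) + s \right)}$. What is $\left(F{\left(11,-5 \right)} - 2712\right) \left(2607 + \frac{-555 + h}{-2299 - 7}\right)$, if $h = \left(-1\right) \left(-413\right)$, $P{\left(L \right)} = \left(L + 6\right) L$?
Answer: $- \frac{8131073110}{1153} \approx -7.0521 \cdot 10^{6}$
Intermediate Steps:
$P{\left(L \right)} = L \left(6 + L\right)$ ($P{\left(L \right)} = \left(6 + L\right) L = L \left(6 + L\right)$)
$h = 413$
$F{\left(G,s \right)} = \left(G + 2 s\right) \left(6 + G + 2 s\right)$ ($F{\left(G,s \right)} = \left(\left(s + G\right) + s\right) \left(6 + \left(\left(s + G\right) + s\right)\right) = \left(\left(G + s\right) + s\right) \left(6 + \left(\left(G + s\right) + s\right)\right) = \left(G + 2 s\right) \left(6 + \left(G + 2 s\right)\right) = \left(G + 2 s\right) \left(6 + G + 2 s\right)$)
$\left(F{\left(11,-5 \right)} - 2712\right) \left(2607 + \frac{-555 + h}{-2299 - 7}\right) = \left(\left(11 + 2 \left(-5\right)\right) \left(6 + 11 + 2 \left(-5\right)\right) - 2712\right) \left(2607 + \frac{-555 + 413}{-2299 - 7}\right) = \left(\left(11 - 10\right) \left(6 + 11 - 10\right) - 2712\right) \left(2607 - \frac{142}{-2306}\right) = \left(1 \cdot 7 - 2712\right) \left(2607 - - \frac{71}{1153}\right) = \left(7 - 2712\right) \left(2607 + \frac{71}{1153}\right) = \left(-2705\right) \frac{3005942}{1153} = - \frac{8131073110}{1153}$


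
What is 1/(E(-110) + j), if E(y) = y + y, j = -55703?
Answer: -1/55923 ≈ -1.7882e-5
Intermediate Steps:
E(y) = 2*y
1/(E(-110) + j) = 1/(2*(-110) - 55703) = 1/(-220 - 55703) = 1/(-55923) = -1/55923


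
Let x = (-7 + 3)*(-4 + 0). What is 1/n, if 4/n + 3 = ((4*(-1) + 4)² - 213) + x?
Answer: -50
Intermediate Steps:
x = 16 (x = -4*(-4) = 16)
n = -1/50 (n = 4/(-3 + (((4*(-1) + 4)² - 213) + 16)) = 4/(-3 + (((-4 + 4)² - 213) + 16)) = 4/(-3 + ((0² - 213) + 16)) = 4/(-3 + ((0 - 213) + 16)) = 4/(-3 + (-213 + 16)) = 4/(-3 - 197) = 4/(-200) = 4*(-1/200) = -1/50 ≈ -0.020000)
1/n = 1/(-1/50) = -50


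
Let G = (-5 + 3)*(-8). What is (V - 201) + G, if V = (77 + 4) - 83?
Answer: -187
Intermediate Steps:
V = -2 (V = 81 - 83 = -2)
G = 16 (G = -2*(-8) = 16)
(V - 201) + G = (-2 - 201) + 16 = -203 + 16 = -187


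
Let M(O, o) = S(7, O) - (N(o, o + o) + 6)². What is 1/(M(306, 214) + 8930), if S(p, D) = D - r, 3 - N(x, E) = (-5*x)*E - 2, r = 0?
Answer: -1/209737427605 ≈ -4.7679e-12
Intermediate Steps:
N(x, E) = 5 + 5*E*x (N(x, E) = 3 - ((-5*x)*E - 2) = 3 - (-5*E*x - 2) = 3 - (-2 - 5*E*x) = 3 + (2 + 5*E*x) = 5 + 5*E*x)
S(p, D) = D (S(p, D) = D - 1*0 = D + 0 = D)
M(O, o) = O - (11 + 10*o²)² (M(O, o) = O - ((5 + 5*(o + o)*o) + 6)² = O - ((5 + 5*(2*o)*o) + 6)² = O - ((5 + 10*o²) + 6)² = O - (11 + 10*o²)²)
1/(M(306, 214) + 8930) = 1/((306 - (11 + 10*214²)²) + 8930) = 1/((306 - (11 + 10*45796)²) + 8930) = 1/((306 - (11 + 457960)²) + 8930) = 1/((306 - 1*457971²) + 8930) = 1/((306 - 1*209737436841) + 8930) = 1/((306 - 209737436841) + 8930) = 1/(-209737436535 + 8930) = 1/(-209737427605) = -1/209737427605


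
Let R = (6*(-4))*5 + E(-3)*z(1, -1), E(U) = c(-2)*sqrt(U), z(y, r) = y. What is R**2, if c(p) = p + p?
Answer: 14352 + 960*I*sqrt(3) ≈ 14352.0 + 1662.8*I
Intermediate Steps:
c(p) = 2*p
E(U) = -4*sqrt(U) (E(U) = (2*(-2))*sqrt(U) = -4*sqrt(U))
R = -120 - 4*I*sqrt(3) (R = (6*(-4))*5 - 4*I*sqrt(3)*1 = -24*5 - 4*I*sqrt(3)*1 = -120 - 4*I*sqrt(3)*1 = -120 - 4*I*sqrt(3) ≈ -120.0 - 6.9282*I)
R**2 = (-120 - 4*I*sqrt(3))**2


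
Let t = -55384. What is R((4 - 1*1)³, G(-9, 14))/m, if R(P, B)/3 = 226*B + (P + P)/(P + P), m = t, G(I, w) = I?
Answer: 6099/55384 ≈ 0.11012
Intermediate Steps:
m = -55384
R(P, B) = 3 + 678*B (R(P, B) = 3*(226*B + (P + P)/(P + P)) = 3*(226*B + (2*P)/((2*P))) = 3*(226*B + (2*P)*(1/(2*P))) = 3*(226*B + 1) = 3*(1 + 226*B) = 3 + 678*B)
R((4 - 1*1)³, G(-9, 14))/m = (3 + 678*(-9))/(-55384) = (3 - 6102)*(-1/55384) = -6099*(-1/55384) = 6099/55384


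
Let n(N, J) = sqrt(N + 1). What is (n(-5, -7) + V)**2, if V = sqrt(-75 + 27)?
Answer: -52 - 16*sqrt(3) ≈ -79.713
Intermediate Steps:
n(N, J) = sqrt(1 + N)
V = 4*I*sqrt(3) (V = sqrt(-48) = 4*I*sqrt(3) ≈ 6.9282*I)
(n(-5, -7) + V)**2 = (sqrt(1 - 5) + 4*I*sqrt(3))**2 = (sqrt(-4) + 4*I*sqrt(3))**2 = (2*I + 4*I*sqrt(3))**2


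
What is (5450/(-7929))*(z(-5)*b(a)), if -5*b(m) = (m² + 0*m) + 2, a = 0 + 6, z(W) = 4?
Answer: 165680/7929 ≈ 20.895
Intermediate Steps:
a = 6
b(m) = -⅖ - m²/5 (b(m) = -((m² + 0*m) + 2)/5 = -((m² + 0) + 2)/5 = -(m² + 2)/5 = -(2 + m²)/5 = -⅖ - m²/5)
(5450/(-7929))*(z(-5)*b(a)) = (5450/(-7929))*(4*(-⅖ - ⅕*6²)) = (5450*(-1/7929))*(4*(-⅖ - ⅕*36)) = -21800*(-⅖ - 36/5)/7929 = -21800*(-38)/(7929*5) = -5450/7929*(-152/5) = 165680/7929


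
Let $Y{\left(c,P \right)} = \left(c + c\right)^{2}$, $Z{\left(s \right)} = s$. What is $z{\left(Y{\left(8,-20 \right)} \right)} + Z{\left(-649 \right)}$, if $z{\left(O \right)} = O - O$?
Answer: $-649$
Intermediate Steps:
$Y{\left(c,P \right)} = 4 c^{2}$ ($Y{\left(c,P \right)} = \left(2 c\right)^{2} = 4 c^{2}$)
$z{\left(O \right)} = 0$
$z{\left(Y{\left(8,-20 \right)} \right)} + Z{\left(-649 \right)} = 0 - 649 = -649$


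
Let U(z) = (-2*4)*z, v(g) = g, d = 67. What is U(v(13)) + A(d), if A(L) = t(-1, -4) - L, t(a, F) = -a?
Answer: -170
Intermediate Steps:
A(L) = 1 - L (A(L) = -1*(-1) - L = 1 - L)
U(z) = -8*z
U(v(13)) + A(d) = -8*13 + (1 - 1*67) = -104 + (1 - 67) = -104 - 66 = -170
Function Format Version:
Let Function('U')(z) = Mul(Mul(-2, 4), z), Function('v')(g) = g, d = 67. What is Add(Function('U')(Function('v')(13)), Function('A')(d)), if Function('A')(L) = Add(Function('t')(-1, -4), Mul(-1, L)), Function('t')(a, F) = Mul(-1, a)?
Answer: -170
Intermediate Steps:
Function('A')(L) = Add(1, Mul(-1, L)) (Function('A')(L) = Add(Mul(-1, -1), Mul(-1, L)) = Add(1, Mul(-1, L)))
Function('U')(z) = Mul(-8, z)
Add(Function('U')(Function('v')(13)), Function('A')(d)) = Add(Mul(-8, 13), Add(1, Mul(-1, 67))) = Add(-104, Add(1, -67)) = Add(-104, -66) = -170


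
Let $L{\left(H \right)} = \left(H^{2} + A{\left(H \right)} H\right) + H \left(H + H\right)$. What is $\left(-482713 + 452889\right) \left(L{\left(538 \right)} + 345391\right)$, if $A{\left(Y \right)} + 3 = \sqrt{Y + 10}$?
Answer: $-36149938816 - 32090624 \sqrt{137} \approx -3.6526 \cdot 10^{10}$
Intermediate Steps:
$A{\left(Y \right)} = -3 + \sqrt{10 + Y}$ ($A{\left(Y \right)} = -3 + \sqrt{Y + 10} = -3 + \sqrt{10 + Y}$)
$L{\left(H \right)} = 3 H^{2} + H \left(-3 + \sqrt{10 + H}\right)$ ($L{\left(H \right)} = \left(H^{2} + \left(-3 + \sqrt{10 + H}\right) H\right) + H \left(H + H\right) = \left(H^{2} + H \left(-3 + \sqrt{10 + H}\right)\right) + H 2 H = \left(H^{2} + H \left(-3 + \sqrt{10 + H}\right)\right) + 2 H^{2} = 3 H^{2} + H \left(-3 + \sqrt{10 + H}\right)$)
$\left(-482713 + 452889\right) \left(L{\left(538 \right)} + 345391\right) = \left(-482713 + 452889\right) \left(538 \left(-3 + \sqrt{10 + 538} + 3 \cdot 538\right) + 345391\right) = - 29824 \left(538 \left(-3 + \sqrt{548} + 1614\right) + 345391\right) = - 29824 \left(538 \left(-3 + 2 \sqrt{137} + 1614\right) + 345391\right) = - 29824 \left(538 \left(1611 + 2 \sqrt{137}\right) + 345391\right) = - 29824 \left(\left(866718 + 1076 \sqrt{137}\right) + 345391\right) = - 29824 \left(1212109 + 1076 \sqrt{137}\right) = -36149938816 - 32090624 \sqrt{137}$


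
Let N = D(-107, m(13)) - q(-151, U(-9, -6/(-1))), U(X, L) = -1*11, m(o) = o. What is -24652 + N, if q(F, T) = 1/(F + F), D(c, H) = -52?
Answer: -7460607/302 ≈ -24704.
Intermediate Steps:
U(X, L) = -11
q(F, T) = 1/(2*F)
N = -15703/302 (N = -52 - 1/(2*(-151)) = -52 - (-1)/(2*151) = -52 - 1*(-1/302) = -52 + 1/302 = -15703/302 ≈ -51.997)
-24652 + N = -24652 - 15703/302 = -7460607/302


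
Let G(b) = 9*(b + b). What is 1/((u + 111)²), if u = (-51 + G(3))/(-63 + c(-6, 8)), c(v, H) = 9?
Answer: 324/3988009 ≈ 8.1244e-5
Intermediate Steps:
G(b) = 18*b (G(b) = 9*(2*b) = 18*b)
u = -1/18 (u = (-51 + 18*3)/(-63 + 9) = (-51 + 54)/(-54) = 3*(-1/54) = -1/18 ≈ -0.055556)
1/((u + 111)²) = 1/((-1/18 + 111)²) = 1/((1997/18)²) = 1/(3988009/324) = 324/3988009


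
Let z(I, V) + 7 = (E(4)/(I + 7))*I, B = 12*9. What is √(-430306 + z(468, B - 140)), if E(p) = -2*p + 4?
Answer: I*√3883610393/95 ≈ 655.99*I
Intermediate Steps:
B = 108
E(p) = 4 - 2*p
z(I, V) = -7 - 4*I/(7 + I) (z(I, V) = -7 + ((4 - 2*4)/(I + 7))*I = -7 + ((4 - 8)/(7 + I))*I = -7 + (-4/(7 + I))*I = -7 - 4*I/(7 + I))
√(-430306 + z(468, B - 140)) = √(-430306 + (-49 - 11*468)/(7 + 468)) = √(-430306 + (-49 - 5148)/475) = √(-430306 + (1/475)*(-5197)) = √(-430306 - 5197/475) = √(-204400547/475) = I*√3883610393/95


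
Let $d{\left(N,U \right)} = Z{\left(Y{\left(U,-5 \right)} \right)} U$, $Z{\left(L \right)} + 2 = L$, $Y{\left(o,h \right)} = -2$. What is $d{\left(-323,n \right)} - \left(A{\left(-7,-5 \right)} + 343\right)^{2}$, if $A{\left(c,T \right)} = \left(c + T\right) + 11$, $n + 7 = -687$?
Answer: $-114188$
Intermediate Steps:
$n = -694$ ($n = -7 - 687 = -694$)
$Z{\left(L \right)} = -2 + L$
$A{\left(c,T \right)} = 11 + T + c$ ($A{\left(c,T \right)} = \left(T + c\right) + 11 = 11 + T + c$)
$d{\left(N,U \right)} = - 4 U$ ($d{\left(N,U \right)} = \left(-2 - 2\right) U = - 4 U$)
$d{\left(-323,n \right)} - \left(A{\left(-7,-5 \right)} + 343\right)^{2} = \left(-4\right) \left(-694\right) - \left(\left(11 - 5 - 7\right) + 343\right)^{2} = 2776 - \left(-1 + 343\right)^{2} = 2776 - 342^{2} = 2776 - 116964 = -114188$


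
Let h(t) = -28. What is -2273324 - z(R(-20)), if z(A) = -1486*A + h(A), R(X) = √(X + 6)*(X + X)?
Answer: -2273296 - 59440*I*√14 ≈ -2.2733e+6 - 2.224e+5*I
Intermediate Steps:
R(X) = 2*X*√(6 + X) (R(X) = √(6 + X)*(2*X) = 2*X*√(6 + X))
z(A) = -28 - 1486*A (z(A) = -1486*A - 28 = -28 - 1486*A)
-2273324 - z(R(-20)) = -2273324 - (-28 - 2972*(-20)*√(6 - 20)) = -2273324 - (-28 - 2972*(-20)*√(-14)) = -2273324 - (-28 - 2972*(-20)*I*√14) = -2273324 - (-28 - (-59440)*I*√14) = -2273324 - (-28 + 59440*I*√14) = -2273324 + (28 - 59440*I*√14) = -2273296 - 59440*I*√14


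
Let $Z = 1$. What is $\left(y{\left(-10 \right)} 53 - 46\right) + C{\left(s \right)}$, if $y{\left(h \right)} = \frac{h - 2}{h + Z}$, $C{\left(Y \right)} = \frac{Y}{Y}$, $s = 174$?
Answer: $\frac{77}{3} \approx 25.667$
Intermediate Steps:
$C{\left(Y \right)} = 1$
$y{\left(h \right)} = \frac{-2 + h}{1 + h}$ ($y{\left(h \right)} = \frac{h - 2}{h + 1} = \frac{-2 + h}{1 + h}$)
$\left(y{\left(-10 \right)} 53 - 46\right) + C{\left(s \right)} = \left(\frac{-2 - 10}{1 - 10} \cdot 53 - 46\right) + 1 = \left(\frac{1}{-9} \left(-12\right) 53 - 46\right) + 1 = \left(\left(- \frac{1}{9}\right) \left(-12\right) 53 - 46\right) + 1 = \left(\frac{4}{3} \cdot 53 - 46\right) + 1 = \left(\frac{212}{3} - 46\right) + 1 = \frac{74}{3} + 1 = \frac{77}{3}$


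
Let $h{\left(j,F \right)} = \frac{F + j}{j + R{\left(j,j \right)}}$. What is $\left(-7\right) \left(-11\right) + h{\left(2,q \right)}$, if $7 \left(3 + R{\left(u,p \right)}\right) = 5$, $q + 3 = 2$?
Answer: $\frac{147}{2} \approx 73.5$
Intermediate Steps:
$q = -1$ ($q = -3 + 2 = -1$)
$R{\left(u,p \right)} = - \frac{16}{7}$ ($R{\left(u,p \right)} = -3 + \frac{1}{7} \cdot 5 = -3 + \frac{5}{7} = - \frac{16}{7}$)
$h{\left(j,F \right)} = \frac{F + j}{- \frac{16}{7} + j}$ ($h{\left(j,F \right)} = \frac{F + j}{j - \frac{16}{7}} = \frac{F + j}{- \frac{16}{7} + j}$)
$\left(-7\right) \left(-11\right) + h{\left(2,q \right)} = \left(-7\right) \left(-11\right) + \frac{7 \left(-1 + 2\right)}{-16 + 7 \cdot 2} = 77 + 7 \frac{1}{-16 + 14} \cdot 1 = 77 + 7 \frac{1}{-2} \cdot 1 = 77 + 7 \left(- \frac{1}{2}\right) 1 = 77 - \frac{7}{2} = \frac{147}{2}$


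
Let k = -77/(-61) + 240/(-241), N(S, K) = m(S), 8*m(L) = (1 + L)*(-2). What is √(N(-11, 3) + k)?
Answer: √2391529278/29402 ≈ 1.6633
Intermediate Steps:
m(L) = -¼ - L/4 (m(L) = ((1 + L)*(-2))/8 = (-2 - 2*L)/8 = -¼ - L/4)
N(S, K) = -¼ - S/4
k = 3917/14701 (k = -77*(-1/61) + 240*(-1/241) = 77/61 - 240/241 = 3917/14701 ≈ 0.26644)
√(N(-11, 3) + k) = √((-¼ - ¼*(-11)) + 3917/14701) = √((-¼ + 11/4) + 3917/14701) = √(5/2 + 3917/14701) = √(81339/29402) = √2391529278/29402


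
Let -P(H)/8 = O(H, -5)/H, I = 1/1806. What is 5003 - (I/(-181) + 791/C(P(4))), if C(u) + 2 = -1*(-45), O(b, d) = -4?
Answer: 1629397477/326886 ≈ 4984.6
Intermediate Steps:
I = 1/1806 ≈ 0.00055371
P(H) = 32/H (P(H) = -(-32)/H = 32/H)
C(u) = 43 (C(u) = -2 - 1*(-45) = -2 + 45 = 43)
5003 - (I/(-181) + 791/C(P(4))) = 5003 - ((1/1806)/(-181) + 791/43) = 5003 - ((1/1806)*(-1/181) + 791*(1/43)) = 5003 - (-1/326886 + 791/43) = 5003 - 1*6013181/326886 = 5003 - 6013181/326886 = 1629397477/326886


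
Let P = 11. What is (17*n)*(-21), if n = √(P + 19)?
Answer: -357*√30 ≈ -1955.4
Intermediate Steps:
n = √30 (n = √(11 + 19) = √30 ≈ 5.4772)
(17*n)*(-21) = (17*√30)*(-21) = -357*√30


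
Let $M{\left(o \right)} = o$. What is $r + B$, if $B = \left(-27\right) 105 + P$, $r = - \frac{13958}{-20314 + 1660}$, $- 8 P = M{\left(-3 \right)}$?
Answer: $- \frac{211452547}{74616} \approx -2833.9$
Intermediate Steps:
$P = \frac{3}{8}$ ($P = \left(- \frac{1}{8}\right) \left(-3\right) = \frac{3}{8} \approx 0.375$)
$r = \frac{6979}{9327}$ ($r = - \frac{13958}{-18654} = \left(-13958\right) \left(- \frac{1}{18654}\right) = \frac{6979}{9327} \approx 0.74826$)
$B = - \frac{22677}{8}$ ($B = \left(-27\right) 105 + \frac{3}{8} = -2835 + \frac{3}{8} = - \frac{22677}{8} \approx -2834.6$)
$r + B = \frac{6979}{9327} - \frac{22677}{8} = - \frac{211452547}{74616}$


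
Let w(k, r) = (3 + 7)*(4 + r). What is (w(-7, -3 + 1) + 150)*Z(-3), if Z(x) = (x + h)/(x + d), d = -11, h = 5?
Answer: -170/7 ≈ -24.286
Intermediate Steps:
w(k, r) = 40 + 10*r (w(k, r) = 10*(4 + r) = 40 + 10*r)
Z(x) = (5 + x)/(-11 + x) (Z(x) = (x + 5)/(x - 11) = (5 + x)/(-11 + x))
(w(-7, -3 + 1) + 150)*Z(-3) = ((40 + 10*(-3 + 1)) + 150)*((5 - 3)/(-11 - 3)) = ((40 + 10*(-2)) + 150)*(2/(-14)) = ((40 - 20) + 150)*(-1/14*2) = (20 + 150)*(-1/7) = 170*(-1/7) = -170/7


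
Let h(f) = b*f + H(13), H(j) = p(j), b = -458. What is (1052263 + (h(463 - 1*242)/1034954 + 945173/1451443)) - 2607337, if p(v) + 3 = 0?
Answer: -2335995158341802889/1502176738622 ≈ -1.5551e+6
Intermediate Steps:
p(v) = -3 (p(v) = -3 + 0 = -3)
H(j) = -3
h(f) = -3 - 458*f (h(f) = -458*f - 3 = -3 - 458*f)
(1052263 + (h(463 - 1*242)/1034954 + 945173/1451443)) - 2607337 = (1052263 + ((-3 - 458*(463 - 1*242))/1034954 + 945173/1451443)) - 2607337 = (1052263 + ((-3 - 458*(463 - 242))*(1/1034954) + 945173*(1/1451443))) - 2607337 = (1052263 + ((-3 - 458*221)*(1/1034954) + 945173/1451443)) - 2607337 = (1052263 + ((-3 - 101218)*(1/1034954) + 945173/1451443)) - 2607337 = (1052263 + (-101221*1/1034954 + 945173/1451443)) - 2607337 = (1052263 + (-101221/1034954 + 945173/1451443)) - 2607337 = (1052263 + 831294065139/1502176738622) - 2607337 = 1580685832806666725/1502176738622 - 2607337 = -2335995158341802889/1502176738622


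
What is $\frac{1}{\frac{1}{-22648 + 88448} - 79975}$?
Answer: $- \frac{65800}{5262354999} \approx -1.2504 \cdot 10^{-5}$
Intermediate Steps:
$\frac{1}{\frac{1}{-22648 + 88448} - 79975} = \frac{1}{\frac{1}{65800} - 79975} = \frac{1}{- \frac{5262354999}{65800}} = - \frac{65800}{5262354999}$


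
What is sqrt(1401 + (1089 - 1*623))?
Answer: sqrt(1867) ≈ 43.209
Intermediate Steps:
sqrt(1401 + (1089 - 1*623)) = sqrt(1401 + (1089 - 623)) = sqrt(1401 + 466) = sqrt(1867)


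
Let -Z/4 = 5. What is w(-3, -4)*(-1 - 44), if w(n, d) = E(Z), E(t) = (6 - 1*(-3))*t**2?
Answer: -162000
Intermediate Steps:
Z = -20 (Z = -4*5 = -20)
E(t) = 9*t**2 (E(t) = (6 + 3)*t**2 = 9*t**2)
w(n, d) = 3600 (w(n, d) = 9*(-20)**2 = 9*400 = 3600)
w(-3, -4)*(-1 - 44) = 3600*(-1 - 44) = 3600*(-45) = -162000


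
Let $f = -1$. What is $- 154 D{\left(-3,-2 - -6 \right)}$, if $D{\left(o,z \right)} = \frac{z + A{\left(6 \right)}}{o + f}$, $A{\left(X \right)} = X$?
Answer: $385$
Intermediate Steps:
$D{\left(o,z \right)} = \frac{6 + z}{-1 + o}$ ($D{\left(o,z \right)} = \frac{z + 6}{o - 1} = \frac{6 + z}{-1 + o}$)
$- 154 D{\left(-3,-2 - -6 \right)} = - 154 \frac{6 - -4}{-1 - 3} = - 154 \frac{6 + \left(-2 + 6\right)}{-4} = - 154 \left(- \frac{6 + 4}{4}\right) = - 154 \left(\left(- \frac{1}{4}\right) 10\right) = \left(-154\right) \left(- \frac{5}{2}\right) = 385$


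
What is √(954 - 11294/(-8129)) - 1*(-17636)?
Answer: 17636 + 2*√15783185110/8129 ≈ 17667.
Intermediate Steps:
√(954 - 11294/(-8129)) - 1*(-17636) = √(954 - 11294*(-1/8129)) + 17636 = √(954 + 11294/8129) + 17636 = √(7766360/8129) + 17636 = 2*√15783185110/8129 + 17636 = 17636 + 2*√15783185110/8129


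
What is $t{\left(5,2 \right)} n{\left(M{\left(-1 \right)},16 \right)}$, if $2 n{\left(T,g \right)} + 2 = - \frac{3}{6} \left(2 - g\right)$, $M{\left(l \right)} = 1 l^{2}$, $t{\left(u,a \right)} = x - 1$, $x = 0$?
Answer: $- \frac{5}{2} \approx -2.5$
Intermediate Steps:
$t{\left(u,a \right)} = -1$ ($t{\left(u,a \right)} = 0 - 1 = -1$)
$M{\left(l \right)} = l^{2}$
$n{\left(T,g \right)} = - \frac{3}{2} + \frac{g}{4}$ ($n{\left(T,g \right)} = -1 + \frac{- \frac{3}{6} \left(2 - g\right)}{2} = -1 + \frac{\left(-3\right) \frac{1}{6} \left(2 - g\right)}{2} = -1 + \frac{\left(- \frac{1}{2}\right) \left(2 - g\right)}{2} = -1 + \frac{-1 + \frac{g}{2}}{2} = -1 + \left(- \frac{1}{2} + \frac{g}{4}\right) = - \frac{3}{2} + \frac{g}{4}$)
$t{\left(5,2 \right)} n{\left(M{\left(-1 \right)},16 \right)} = - (- \frac{3}{2} + \frac{1}{4} \cdot 16) = - (- \frac{3}{2} + 4) = \left(-1\right) \frac{5}{2} = - \frac{5}{2}$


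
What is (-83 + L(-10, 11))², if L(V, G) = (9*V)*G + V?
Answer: 1172889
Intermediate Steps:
L(V, G) = V + 9*G*V (L(V, G) = 9*G*V + V = V + 9*G*V)
(-83 + L(-10, 11))² = (-83 - 10*(1 + 9*11))² = (-83 - 10*(1 + 99))² = (-83 - 10*100)² = (-83 - 1000)² = (-1083)² = 1172889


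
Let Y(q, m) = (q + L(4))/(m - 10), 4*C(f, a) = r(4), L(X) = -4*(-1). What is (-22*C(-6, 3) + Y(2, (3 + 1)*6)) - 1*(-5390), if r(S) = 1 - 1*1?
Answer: 37733/7 ≈ 5390.4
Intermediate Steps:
r(S) = 0 (r(S) = 1 - 1 = 0)
L(X) = 4
C(f, a) = 0 (C(f, a) = (¼)*0 = 0)
Y(q, m) = (4 + q)/(-10 + m) (Y(q, m) = (q + 4)/(m - 10) = (4 + q)/(-10 + m))
(-22*C(-6, 3) + Y(2, (3 + 1)*6)) - 1*(-5390) = (-22*0 + (4 + 2)/(-10 + (3 + 1)*6)) - 1*(-5390) = (0 + 6/(-10 + 4*6)) + 5390 = (0 + 6/(-10 + 24)) + 5390 = (0 + 6/14) + 5390 = (0 + (1/14)*6) + 5390 = (0 + 3/7) + 5390 = 3/7 + 5390 = 37733/7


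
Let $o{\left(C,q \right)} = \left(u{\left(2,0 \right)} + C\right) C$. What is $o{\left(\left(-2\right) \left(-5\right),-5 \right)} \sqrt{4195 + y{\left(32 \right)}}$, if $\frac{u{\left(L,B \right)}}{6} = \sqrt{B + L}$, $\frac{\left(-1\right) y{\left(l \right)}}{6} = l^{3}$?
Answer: $i \sqrt{533} \left(1900 + 1140 \sqrt{2}\right) \approx 81086.0 i$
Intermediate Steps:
$y{\left(l \right)} = - 6 l^{3}$
$u{\left(L,B \right)} = 6 \sqrt{B + L}$
$o{\left(C,q \right)} = C \left(C + 6 \sqrt{2}\right)$ ($o{\left(C,q \right)} = \left(6 \sqrt{0 + 2} + C\right) C = \left(6 \sqrt{2} + C\right) C = \left(C + 6 \sqrt{2}\right) C = C \left(C + 6 \sqrt{2}\right)$)
$o{\left(\left(-2\right) \left(-5\right),-5 \right)} \sqrt{4195 + y{\left(32 \right)}} = \left(-2\right) \left(-5\right) \left(\left(-2\right) \left(-5\right) + 6 \sqrt{2}\right) \sqrt{4195 - 6 \cdot 32^{3}} = 10 \left(10 + 6 \sqrt{2}\right) \sqrt{4195 - 196608} = \left(100 + 60 \sqrt{2}\right) \sqrt{4195 - 196608} = \left(100 + 60 \sqrt{2}\right) \sqrt{-192413} = \left(100 + 60 \sqrt{2}\right) 19 i \sqrt{533} = 19 i \sqrt{533} \left(100 + 60 \sqrt{2}\right)$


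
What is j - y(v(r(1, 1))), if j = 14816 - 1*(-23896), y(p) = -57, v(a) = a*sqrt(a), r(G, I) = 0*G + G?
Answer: 38769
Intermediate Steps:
r(G, I) = G (r(G, I) = 0 + G = G)
v(a) = a**(3/2)
j = 38712 (j = 14816 + 23896 = 38712)
j - y(v(r(1, 1))) = 38712 - 1*(-57) = 38712 + 57 = 38769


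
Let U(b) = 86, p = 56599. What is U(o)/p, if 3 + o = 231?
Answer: 86/56599 ≈ 0.0015195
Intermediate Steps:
o = 228 (o = -3 + 231 = 228)
U(o)/p = 86/56599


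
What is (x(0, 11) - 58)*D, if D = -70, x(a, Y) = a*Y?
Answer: 4060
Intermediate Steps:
x(a, Y) = Y*a
(x(0, 11) - 58)*D = (11*0 - 58)*(-70) = (0 - 58)*(-70) = -58*(-70) = 4060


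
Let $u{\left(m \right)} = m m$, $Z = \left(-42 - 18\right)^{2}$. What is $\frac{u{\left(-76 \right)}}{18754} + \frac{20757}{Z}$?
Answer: $\frac{68345063}{11252400} \approx 6.0738$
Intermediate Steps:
$Z = 3600$ ($Z = \left(-60\right)^{2} = 3600$)
$u{\left(m \right)} = m^{2}$
$\frac{u{\left(-76 \right)}}{18754} + \frac{20757}{Z} = \frac{\left(-76\right)^{2}}{18754} + \frac{20757}{3600} = 5776 \cdot \frac{1}{18754} + 20757 \cdot \frac{1}{3600} = \frac{2888}{9377} + \frac{6919}{1200} = \frac{68345063}{11252400}$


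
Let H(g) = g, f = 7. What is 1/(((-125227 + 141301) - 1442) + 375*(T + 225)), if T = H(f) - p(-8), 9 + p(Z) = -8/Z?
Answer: 1/104632 ≈ 9.5573e-6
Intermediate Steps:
p(Z) = -9 - 8/Z
T = 15 (T = 7 - (-9 - 8/(-8)) = 7 - (-9 - 8*(-⅛)) = 7 - (-9 + 1) = 7 - 1*(-8) = 7 + 8 = 15)
1/(((-125227 + 141301) - 1442) + 375*(T + 225)) = 1/(((-125227 + 141301) - 1442) + 375*(15 + 225)) = 1/((16074 - 1442) + 375*240) = 1/(14632 + 90000) = 1/104632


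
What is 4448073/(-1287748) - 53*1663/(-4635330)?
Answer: -1464627528437/426366924060 ≈ -3.4351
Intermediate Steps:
4448073/(-1287748) - 53*1663/(-4635330) = 4448073*(-1/1287748) - 88139*(-1/4635330) = -635439/183964 + 88139/4635330 = -1464627528437/426366924060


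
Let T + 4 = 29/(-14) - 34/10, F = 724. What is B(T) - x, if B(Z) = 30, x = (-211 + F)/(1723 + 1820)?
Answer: 35259/1181 ≈ 29.855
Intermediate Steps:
T = -663/70 (T = -4 + (29/(-14) - 34/10) = -4 + (29*(-1/14) - 34*⅒) = -4 + (-29/14 - 17/5) = -4 - 383/70 = -663/70 ≈ -9.4714)
x = 171/1181 (x = (-211 + 724)/(1723 + 1820) = 513/3543 = 513*(1/3543) = 171/1181 ≈ 0.14479)
B(T) - x = 30 - 1*171/1181 = 30 - 171/1181 = 35259/1181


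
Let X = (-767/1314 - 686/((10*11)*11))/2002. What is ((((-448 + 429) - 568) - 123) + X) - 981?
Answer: -2691278043277/1591529940 ≈ -1691.0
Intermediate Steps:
X = -914737/1591529940 (X = (-767*1/1314 - 686/(110*11))*(1/2002) = (-767/1314 - 686/1210)*(1/2002) = (-767/1314 - 686*1/1210)*(1/2002) = (-767/1314 - 343/605)*(1/2002) = -914737/794970*1/2002 = -914737/1591529940 ≈ -0.00057475)
((((-448 + 429) - 568) - 123) + X) - 981 = ((((-448 + 429) - 568) - 123) - 914737/1591529940) - 981 = (((-19 - 568) - 123) - 914737/1591529940) - 981 = ((-587 - 123) - 914737/1591529940) - 981 = (-710 - 914737/1591529940) - 981 = -1129987172137/1591529940 - 981 = -2691278043277/1591529940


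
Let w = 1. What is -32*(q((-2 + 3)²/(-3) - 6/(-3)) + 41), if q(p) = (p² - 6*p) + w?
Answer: -10016/9 ≈ -1112.9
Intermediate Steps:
q(p) = 1 + p² - 6*p (q(p) = (p² - 6*p) + 1 = 1 + p² - 6*p)
-32*(q((-2 + 3)²/(-3) - 6/(-3)) + 41) = -32*((1 + ((-2 + 3)²/(-3) - 6/(-3))² - 6*((-2 + 3)²/(-3) - 6/(-3))) + 41) = -32*((1 + (1²*(-⅓) - 6*(-⅓))² - 6*(1²*(-⅓) - 6*(-⅓))) + 41) = -32*((1 + (1*(-⅓) + 2)² - 6*(1*(-⅓) + 2)) + 41) = -32*((1 + (-⅓ + 2)² - 6*(-⅓ + 2)) + 41) = -32*((1 + (5/3)² - 6*5/3) + 41) = -32*((1 + 25/9 - 10) + 41) = -32*(-56/9 + 41) = -32*313/9 = -10016/9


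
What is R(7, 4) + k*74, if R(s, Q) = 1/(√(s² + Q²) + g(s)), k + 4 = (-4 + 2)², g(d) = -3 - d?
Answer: -2/7 - √65/35 ≈ -0.51606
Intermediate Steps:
k = 0 (k = -4 + (-4 + 2)² = -4 + (-2)² = -4 + 4 = 0)
R(s, Q) = 1/(-3 + √(Q² + s²) - s) (R(s, Q) = 1/(√(s² + Q²) + (-3 - s)) = 1/(√(Q² + s²) + (-3 - s)) = 1/(-3 + √(Q² + s²) - s))
R(7, 4) + k*74 = -1/(3 + 7 - √(4² + 7²)) + 0*74 = -1/(3 + 7 - √(16 + 49)) + 0 = -1/(3 + 7 - √65) + 0 = -1/(10 - √65) + 0 = -1/(10 - √65)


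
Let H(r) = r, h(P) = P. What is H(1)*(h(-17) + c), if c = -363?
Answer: -380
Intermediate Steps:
H(1)*(h(-17) + c) = 1*(-17 - 363) = 1*(-380) = -380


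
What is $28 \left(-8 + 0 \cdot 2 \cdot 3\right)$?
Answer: $-224$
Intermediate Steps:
$28 \left(-8 + 0 \cdot 2 \cdot 3\right) = 28 \left(-8 + 0 \cdot 3\right) = 28 \left(-8 + 0\right) = 28 \left(-8\right) = -224$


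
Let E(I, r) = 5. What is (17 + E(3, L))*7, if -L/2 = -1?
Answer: 154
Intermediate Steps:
L = 2 (L = -2*(-1) = 2)
(17 + E(3, L))*7 = (17 + 5)*7 = 22*7 = 154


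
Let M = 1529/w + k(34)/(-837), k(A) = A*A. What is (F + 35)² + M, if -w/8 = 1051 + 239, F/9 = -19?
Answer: 53250759649/2879280 ≈ 18494.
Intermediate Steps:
F = -171 (F = 9*(-19) = -171)
w = -10320 (w = -8*(1051 + 239) = -8*1290 = -10320)
k(A) = A²
M = -4403231/2879280 (M = 1529/(-10320) + 34²/(-837) = 1529*(-1/10320) + 1156*(-1/837) = -1529/10320 - 1156/837 = -4403231/2879280 ≈ -1.5293)
(F + 35)² + M = (-171 + 35)² - 4403231/2879280 = (-136)² - 4403231/2879280 = 18496 - 4403231/2879280 = 53250759649/2879280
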